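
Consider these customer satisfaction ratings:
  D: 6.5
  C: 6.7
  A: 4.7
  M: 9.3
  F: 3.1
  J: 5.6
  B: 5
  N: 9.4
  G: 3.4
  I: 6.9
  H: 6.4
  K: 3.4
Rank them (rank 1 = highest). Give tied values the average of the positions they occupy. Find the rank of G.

Sorted (descending): 9.4, 9.3, 6.9, 6.7, 6.5, 6.4, 5.6, 5, 4.7, 3.4, 3.4, 3.1
The 2 values of 3.4 occupy positions 10–11 → average rank (10+11)/2 = 10.5.
G has value 3.4 → rank 10.5.

10.5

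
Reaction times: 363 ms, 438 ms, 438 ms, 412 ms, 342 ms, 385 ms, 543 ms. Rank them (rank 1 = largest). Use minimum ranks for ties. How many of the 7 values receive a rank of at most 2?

3

Sorted (descending): 543, 438, 438, 412, 385, 363, 342
The 2 values of 438 occupy positions 2–3 → each gets rank 2.
Ranks ≤ 2: {1, 2, 2} → 3 values.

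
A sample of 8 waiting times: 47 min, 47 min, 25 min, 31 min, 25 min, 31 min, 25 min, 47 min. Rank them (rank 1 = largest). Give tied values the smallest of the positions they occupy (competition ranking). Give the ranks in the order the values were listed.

1, 1, 6, 4, 6, 4, 6, 1

Sorted (descending): 47, 47, 47, 31, 31, 25, 25, 25
The 3 values of 47 occupy positions 1–3 → each gets rank 1.
The 2 values of 31 occupy positions 4–5 → each gets rank 4.
The 3 values of 25 occupy positions 6–8 → each gets rank 6.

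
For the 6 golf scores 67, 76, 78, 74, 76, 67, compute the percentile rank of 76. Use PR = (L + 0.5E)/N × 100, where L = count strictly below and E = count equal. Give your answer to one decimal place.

66.7

N = 6.
Strictly below 76: 3. Equal to 76: 2.
PR = (3 + 0.5·2)/6 × 100 = 66.7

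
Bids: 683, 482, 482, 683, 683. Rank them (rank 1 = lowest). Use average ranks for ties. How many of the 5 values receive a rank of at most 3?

Sorted (ascending): 482, 482, 683, 683, 683
The 2 values of 482 occupy positions 1–2 → average rank (1+2)/2 = 1.5.
The 3 values of 683 occupy positions 3–5 → average rank 4.
Ranks ≤ 3: {1.5, 1.5} → 2 values.

2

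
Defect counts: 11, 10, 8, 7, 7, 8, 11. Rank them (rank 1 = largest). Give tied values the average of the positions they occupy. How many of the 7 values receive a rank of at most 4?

3

Sorted (descending): 11, 11, 10, 8, 8, 7, 7
The 2 values of 11 occupy positions 1–2 → average rank (1+2)/2 = 1.5.
The 2 values of 8 occupy positions 4–5 → average rank (4+5)/2 = 4.5.
The 2 values of 7 occupy positions 6–7 → average rank (6+7)/2 = 6.5.
Ranks ≤ 4: {1.5, 1.5, 3} → 3 values.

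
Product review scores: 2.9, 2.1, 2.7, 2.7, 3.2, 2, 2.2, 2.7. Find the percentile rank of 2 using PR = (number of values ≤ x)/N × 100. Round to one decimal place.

N = 8.
Strictly below 2: 0. Equal to 2: 1.
PR = 1/8 × 100 = 12.5

12.5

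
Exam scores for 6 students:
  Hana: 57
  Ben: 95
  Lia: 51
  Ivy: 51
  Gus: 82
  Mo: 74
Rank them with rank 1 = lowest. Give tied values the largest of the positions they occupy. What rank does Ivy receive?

2

Sorted (ascending): 51, 51, 57, 74, 82, 95
The 2 values of 51 occupy positions 1–2 → each gets rank 2.
Ivy has value 51 → rank 2.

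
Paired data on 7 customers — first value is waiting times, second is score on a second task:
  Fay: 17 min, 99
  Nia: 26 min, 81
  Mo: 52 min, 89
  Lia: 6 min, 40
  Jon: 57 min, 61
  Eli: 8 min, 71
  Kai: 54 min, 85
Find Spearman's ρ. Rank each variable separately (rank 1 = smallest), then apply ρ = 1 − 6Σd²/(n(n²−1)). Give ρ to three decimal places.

Ranks of variable 1: 3, 4, 5, 1, 7, 2, 6
Ranks of variable 2: 7, 4, 6, 1, 2, 3, 5
d = r₁ − r₂: -4, 0, -1, 0, 5, -1, 1
d²: 16, 0, 1, 0, 25, 1, 1; Σd² = 44
ρ = 1 − 6·44/(7·48) = 1 − 264/336 = 0.214

0.214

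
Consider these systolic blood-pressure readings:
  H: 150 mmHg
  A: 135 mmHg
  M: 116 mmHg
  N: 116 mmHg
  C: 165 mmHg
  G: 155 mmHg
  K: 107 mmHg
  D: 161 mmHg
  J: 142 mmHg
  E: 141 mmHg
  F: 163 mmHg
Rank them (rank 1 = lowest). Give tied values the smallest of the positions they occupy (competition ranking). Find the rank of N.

Sorted (ascending): 107, 116, 116, 135, 141, 142, 150, 155, 161, 163, 165
The 2 values of 116 occupy positions 2–3 → each gets rank 2.
N has value 116 mmHg → rank 2.

2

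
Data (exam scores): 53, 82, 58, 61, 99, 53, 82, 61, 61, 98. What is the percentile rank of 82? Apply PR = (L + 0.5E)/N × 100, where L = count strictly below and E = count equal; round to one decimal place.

N = 10.
Strictly below 82: 6. Equal to 82: 2.
PR = (6 + 0.5·2)/10 × 100 = 70.0

70.0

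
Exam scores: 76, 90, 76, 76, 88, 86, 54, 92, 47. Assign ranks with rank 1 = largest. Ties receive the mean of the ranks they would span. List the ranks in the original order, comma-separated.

Sorted (descending): 92, 90, 88, 86, 76, 76, 76, 54, 47
The 3 values of 76 occupy positions 5–7 → average rank 6.

6, 2, 6, 6, 3, 4, 8, 1, 9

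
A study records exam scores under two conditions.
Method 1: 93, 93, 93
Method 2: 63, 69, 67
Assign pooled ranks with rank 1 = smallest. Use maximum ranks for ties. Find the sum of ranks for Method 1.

18

Sorted (ascending): 63, 67, 69, 93, 93, 93
The 3 values of 93 occupy positions 4–6 → each gets rank 6.
Method 1 values → pooled ranks: 93→6, 93→6, 93→6
Rank sum = 6 + 6 + 6 = 18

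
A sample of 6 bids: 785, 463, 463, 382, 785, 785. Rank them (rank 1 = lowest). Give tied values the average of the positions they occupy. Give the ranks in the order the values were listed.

Sorted (ascending): 382, 463, 463, 785, 785, 785
The 2 values of 463 occupy positions 2–3 → average rank (2+3)/2 = 2.5.
The 3 values of 785 occupy positions 4–6 → average rank 5.

5, 2.5, 2.5, 1, 5, 5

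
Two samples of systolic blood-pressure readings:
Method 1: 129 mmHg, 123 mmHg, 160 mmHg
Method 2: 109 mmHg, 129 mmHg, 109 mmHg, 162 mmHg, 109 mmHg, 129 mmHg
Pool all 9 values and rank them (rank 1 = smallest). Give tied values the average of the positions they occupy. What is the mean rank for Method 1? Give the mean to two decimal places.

Sorted (ascending): 109, 109, 109, 123, 129, 129, 129, 160, 162
The 3 values of 109 occupy positions 1–3 → average rank 2.
The 3 values of 129 occupy positions 5–7 → average rank 6.
Method 1 values → pooled ranks: 129→6, 123→4, 160→8
Mean rank = (6 + 4 + 8) / 3 = 6.00

6.00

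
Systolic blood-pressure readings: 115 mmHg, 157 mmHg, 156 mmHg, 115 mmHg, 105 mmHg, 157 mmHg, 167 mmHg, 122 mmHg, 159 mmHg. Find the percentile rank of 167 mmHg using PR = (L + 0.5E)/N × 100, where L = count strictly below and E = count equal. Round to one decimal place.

94.4

N = 9.
Strictly below 167: 8. Equal to 167: 1.
PR = (8 + 0.5·1)/9 × 100 = 94.4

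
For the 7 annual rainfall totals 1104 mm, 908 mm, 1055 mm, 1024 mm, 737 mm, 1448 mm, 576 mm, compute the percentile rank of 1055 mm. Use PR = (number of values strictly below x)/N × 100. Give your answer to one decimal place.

N = 7.
Strictly below 1055: 4. Equal to 1055: 1.
PR = 4/7 × 100 = 57.1

57.1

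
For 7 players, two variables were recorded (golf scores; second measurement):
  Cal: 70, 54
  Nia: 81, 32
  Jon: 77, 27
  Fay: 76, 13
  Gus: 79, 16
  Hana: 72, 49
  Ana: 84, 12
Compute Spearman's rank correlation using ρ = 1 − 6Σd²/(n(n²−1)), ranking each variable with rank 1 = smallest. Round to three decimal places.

-0.679

Ranks of variable 1: 1, 6, 4, 3, 5, 2, 7
Ranks of variable 2: 7, 5, 4, 2, 3, 6, 1
d = r₁ − r₂: -6, 1, 0, 1, 2, -4, 6
d²: 36, 1, 0, 1, 4, 16, 36; Σd² = 94
ρ = 1 − 6·94/(7·48) = 1 − 564/336 = -0.679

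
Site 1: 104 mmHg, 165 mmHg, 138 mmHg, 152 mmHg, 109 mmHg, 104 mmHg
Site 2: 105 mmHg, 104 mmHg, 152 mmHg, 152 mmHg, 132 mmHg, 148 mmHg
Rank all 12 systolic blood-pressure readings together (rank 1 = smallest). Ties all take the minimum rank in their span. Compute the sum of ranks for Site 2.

Sorted (ascending): 104, 104, 104, 105, 109, 132, 138, 148, 152, 152, 152, 165
The 3 values of 104 occupy positions 1–3 → each gets rank 1.
The 3 values of 152 occupy positions 9–11 → each gets rank 9.
Site 2 values → pooled ranks: 105→4, 104→1, 152→9, 152→9, 132→6, 148→8
Rank sum = 4 + 1 + 9 + 9 + 6 + 8 = 37

37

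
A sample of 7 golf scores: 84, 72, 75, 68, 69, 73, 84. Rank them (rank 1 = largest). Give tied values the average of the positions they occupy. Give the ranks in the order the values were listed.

1.5, 5, 3, 7, 6, 4, 1.5

Sorted (descending): 84, 84, 75, 73, 72, 69, 68
The 2 values of 84 occupy positions 1–2 → average rank (1+2)/2 = 1.5.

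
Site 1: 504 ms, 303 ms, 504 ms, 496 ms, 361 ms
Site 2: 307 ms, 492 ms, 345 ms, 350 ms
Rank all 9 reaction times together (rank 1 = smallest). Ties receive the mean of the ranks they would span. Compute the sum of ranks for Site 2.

Sorted (ascending): 303, 307, 345, 350, 361, 492, 496, 504, 504
The 2 values of 504 occupy positions 8–9 → average rank (8+9)/2 = 8.5.
Site 2 values → pooled ranks: 307→2, 492→6, 345→3, 350→4
Rank sum = 2 + 6 + 3 + 4 = 15

15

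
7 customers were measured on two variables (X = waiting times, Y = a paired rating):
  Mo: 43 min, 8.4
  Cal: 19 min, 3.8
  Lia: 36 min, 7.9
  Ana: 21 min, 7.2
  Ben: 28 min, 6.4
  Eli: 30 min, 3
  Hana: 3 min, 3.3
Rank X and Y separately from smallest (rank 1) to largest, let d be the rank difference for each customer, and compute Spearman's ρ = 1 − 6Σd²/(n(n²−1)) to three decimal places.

0.607

Ranks of variable 1: 7, 2, 6, 3, 4, 5, 1
Ranks of variable 2: 7, 3, 6, 5, 4, 1, 2
d = r₁ − r₂: 0, -1, 0, -2, 0, 4, -1
d²: 0, 1, 0, 4, 0, 16, 1; Σd² = 22
ρ = 1 − 6·22/(7·48) = 1 − 132/336 = 0.607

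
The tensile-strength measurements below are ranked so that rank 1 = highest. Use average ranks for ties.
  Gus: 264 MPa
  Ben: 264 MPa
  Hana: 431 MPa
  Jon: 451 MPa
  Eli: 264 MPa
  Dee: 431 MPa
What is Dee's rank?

Sorted (descending): 451, 431, 431, 264, 264, 264
The 2 values of 431 occupy positions 2–3 → average rank (2+3)/2 = 2.5.
The 3 values of 264 occupy positions 4–6 → average rank 5.
Dee has value 431 MPa → rank 2.5.

2.5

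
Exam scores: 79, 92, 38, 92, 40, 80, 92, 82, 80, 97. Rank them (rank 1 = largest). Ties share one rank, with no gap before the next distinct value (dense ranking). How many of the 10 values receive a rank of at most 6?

Sorted (descending): 97, 92, 92, 92, 82, 80, 80, 79, 40, 38
The 3 values of 92 share dense rank 2.
The 2 values of 80 share dense rank 4.
Remaining distinct values take the next consecutive integers.
Ranks ≤ 6: {1, 2, 2, 2, 3, 4, 4, 5, 6} → 9 values.

9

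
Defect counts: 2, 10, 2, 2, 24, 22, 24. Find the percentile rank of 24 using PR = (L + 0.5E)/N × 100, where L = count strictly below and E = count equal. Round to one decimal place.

N = 7.
Strictly below 24: 5. Equal to 24: 2.
PR = (5 + 0.5·2)/7 × 100 = 85.7

85.7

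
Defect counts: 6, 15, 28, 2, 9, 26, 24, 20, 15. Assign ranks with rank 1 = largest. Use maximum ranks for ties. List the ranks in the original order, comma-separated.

Sorted (descending): 28, 26, 24, 20, 15, 15, 9, 6, 2
The 2 values of 15 occupy positions 5–6 → each gets rank 6.

8, 6, 1, 9, 7, 2, 3, 4, 6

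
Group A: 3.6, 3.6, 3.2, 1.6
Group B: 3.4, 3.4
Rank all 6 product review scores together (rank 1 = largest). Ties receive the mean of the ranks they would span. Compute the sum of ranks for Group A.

14

Sorted (descending): 3.6, 3.6, 3.4, 3.4, 3.2, 1.6
The 2 values of 3.6 occupy positions 1–2 → average rank (1+2)/2 = 1.5.
The 2 values of 3.4 occupy positions 3–4 → average rank (3+4)/2 = 3.5.
Group A values → pooled ranks: 3.6→1.5, 3.6→1.5, 3.2→5, 1.6→6
Rank sum = 1.5 + 1.5 + 5 + 6 = 14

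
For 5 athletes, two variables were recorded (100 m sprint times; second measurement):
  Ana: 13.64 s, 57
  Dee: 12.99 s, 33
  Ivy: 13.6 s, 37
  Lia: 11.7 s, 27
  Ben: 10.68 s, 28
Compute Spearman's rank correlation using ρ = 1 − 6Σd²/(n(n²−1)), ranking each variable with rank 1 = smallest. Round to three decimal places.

Ranks of variable 1: 5, 3, 4, 2, 1
Ranks of variable 2: 5, 3, 4, 1, 2
d = r₁ − r₂: 0, 0, 0, 1, -1
d²: 0, 0, 0, 1, 1; Σd² = 2
ρ = 1 − 6·2/(5·24) = 1 − 12/120 = 0.900

0.900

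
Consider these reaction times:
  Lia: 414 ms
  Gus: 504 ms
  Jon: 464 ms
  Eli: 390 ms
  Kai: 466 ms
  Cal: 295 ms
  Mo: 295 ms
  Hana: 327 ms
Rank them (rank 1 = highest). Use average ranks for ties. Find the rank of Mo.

7.5

Sorted (descending): 504, 466, 464, 414, 390, 327, 295, 295
The 2 values of 295 occupy positions 7–8 → average rank (7+8)/2 = 7.5.
Mo has value 295 ms → rank 7.5.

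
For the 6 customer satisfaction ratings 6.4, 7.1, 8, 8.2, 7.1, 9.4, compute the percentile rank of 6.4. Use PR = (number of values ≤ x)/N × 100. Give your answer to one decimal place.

N = 6.
Strictly below 6.4: 0. Equal to 6.4: 1.
PR = 1/6 × 100 = 16.7

16.7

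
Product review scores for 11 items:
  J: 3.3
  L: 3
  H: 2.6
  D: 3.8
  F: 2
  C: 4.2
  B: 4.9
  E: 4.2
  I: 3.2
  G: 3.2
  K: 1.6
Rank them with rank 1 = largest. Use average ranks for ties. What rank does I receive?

6.5

Sorted (descending): 4.9, 4.2, 4.2, 3.8, 3.3, 3.2, 3.2, 3, 2.6, 2, 1.6
The 2 values of 4.2 occupy positions 2–3 → average rank (2+3)/2 = 2.5.
The 2 values of 3.2 occupy positions 6–7 → average rank (6+7)/2 = 6.5.
I has value 3.2 → rank 6.5.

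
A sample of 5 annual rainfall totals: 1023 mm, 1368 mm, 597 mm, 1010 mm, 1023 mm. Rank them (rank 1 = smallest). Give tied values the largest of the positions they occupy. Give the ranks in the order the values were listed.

4, 5, 1, 2, 4

Sorted (ascending): 597, 1010, 1023, 1023, 1368
The 2 values of 1023 occupy positions 3–4 → each gets rank 4.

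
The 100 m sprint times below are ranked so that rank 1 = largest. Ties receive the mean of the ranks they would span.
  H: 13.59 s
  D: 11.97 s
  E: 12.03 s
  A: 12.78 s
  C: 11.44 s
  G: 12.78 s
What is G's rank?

2.5

Sorted (descending): 13.59, 12.78, 12.78, 12.03, 11.97, 11.44
The 2 values of 12.78 occupy positions 2–3 → average rank (2+3)/2 = 2.5.
G has value 12.78 s → rank 2.5.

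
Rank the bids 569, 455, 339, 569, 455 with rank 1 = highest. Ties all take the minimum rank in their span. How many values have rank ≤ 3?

4

Sorted (descending): 569, 569, 455, 455, 339
The 2 values of 569 occupy positions 1–2 → each gets rank 1.
The 2 values of 455 occupy positions 3–4 → each gets rank 3.
Ranks ≤ 3: {1, 1, 3, 3} → 4 values.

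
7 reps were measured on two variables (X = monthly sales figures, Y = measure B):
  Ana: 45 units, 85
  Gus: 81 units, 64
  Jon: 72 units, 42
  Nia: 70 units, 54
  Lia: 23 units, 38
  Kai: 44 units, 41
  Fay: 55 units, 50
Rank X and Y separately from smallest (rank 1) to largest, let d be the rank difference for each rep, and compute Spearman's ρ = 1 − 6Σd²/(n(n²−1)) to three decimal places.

Ranks of variable 1: 3, 7, 6, 5, 1, 2, 4
Ranks of variable 2: 7, 6, 3, 5, 1, 2, 4
d = r₁ − r₂: -4, 1, 3, 0, 0, 0, 0
d²: 16, 1, 9, 0, 0, 0, 0; Σd² = 26
ρ = 1 − 6·26/(7·48) = 1 − 156/336 = 0.536

0.536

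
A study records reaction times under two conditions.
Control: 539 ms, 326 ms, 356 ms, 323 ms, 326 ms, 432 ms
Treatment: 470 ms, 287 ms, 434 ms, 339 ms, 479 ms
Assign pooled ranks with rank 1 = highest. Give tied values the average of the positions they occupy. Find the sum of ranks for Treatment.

Sorted (descending): 539, 479, 470, 434, 432, 356, 339, 326, 326, 323, 287
The 2 values of 326 occupy positions 8–9 → average rank (8+9)/2 = 8.5.
Treatment values → pooled ranks: 470→3, 287→11, 434→4, 339→7, 479→2
Rank sum = 3 + 11 + 4 + 7 + 2 = 27

27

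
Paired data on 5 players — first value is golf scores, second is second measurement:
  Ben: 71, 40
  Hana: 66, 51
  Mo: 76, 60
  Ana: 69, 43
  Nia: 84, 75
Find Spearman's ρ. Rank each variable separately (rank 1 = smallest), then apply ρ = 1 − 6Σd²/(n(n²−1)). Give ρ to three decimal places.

Ranks of variable 1: 3, 1, 4, 2, 5
Ranks of variable 2: 1, 3, 4, 2, 5
d = r₁ − r₂: 2, -2, 0, 0, 0
d²: 4, 4, 0, 0, 0; Σd² = 8
ρ = 1 − 6·8/(5·24) = 1 − 48/120 = 0.600

0.600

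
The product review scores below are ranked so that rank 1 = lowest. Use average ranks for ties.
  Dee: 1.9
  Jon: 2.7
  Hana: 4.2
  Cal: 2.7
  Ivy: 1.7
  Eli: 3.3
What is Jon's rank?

3.5

Sorted (ascending): 1.7, 1.9, 2.7, 2.7, 3.3, 4.2
The 2 values of 2.7 occupy positions 3–4 → average rank (3+4)/2 = 3.5.
Jon has value 2.7 → rank 3.5.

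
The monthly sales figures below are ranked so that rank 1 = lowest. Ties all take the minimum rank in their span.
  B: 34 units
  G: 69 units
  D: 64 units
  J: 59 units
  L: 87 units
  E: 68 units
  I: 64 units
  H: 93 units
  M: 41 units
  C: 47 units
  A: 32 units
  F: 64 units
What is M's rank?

Sorted (ascending): 32, 34, 41, 47, 59, 64, 64, 64, 68, 69, 87, 93
The 3 values of 64 occupy positions 6–8 → each gets rank 6.
M has value 41 units → rank 3.

3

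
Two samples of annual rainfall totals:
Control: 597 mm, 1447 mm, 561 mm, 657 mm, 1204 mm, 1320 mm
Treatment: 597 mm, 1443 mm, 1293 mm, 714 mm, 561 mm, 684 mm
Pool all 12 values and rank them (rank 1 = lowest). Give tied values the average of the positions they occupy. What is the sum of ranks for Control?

40

Sorted (ascending): 561, 561, 597, 597, 657, 684, 714, 1204, 1293, 1320, 1443, 1447
The 2 values of 561 occupy positions 1–2 → average rank (1+2)/2 = 1.5.
The 2 values of 597 occupy positions 3–4 → average rank (3+4)/2 = 3.5.
Control values → pooled ranks: 597→3.5, 1447→12, 561→1.5, 657→5, 1204→8, 1320→10
Rank sum = 3.5 + 12 + 1.5 + 5 + 8 + 10 = 40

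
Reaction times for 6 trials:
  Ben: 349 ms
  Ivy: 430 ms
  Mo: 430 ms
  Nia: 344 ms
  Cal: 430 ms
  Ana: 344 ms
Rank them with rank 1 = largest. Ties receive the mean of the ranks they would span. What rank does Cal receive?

Sorted (descending): 430, 430, 430, 349, 344, 344
The 3 values of 430 occupy positions 1–3 → average rank 2.
The 2 values of 344 occupy positions 5–6 → average rank (5+6)/2 = 5.5.
Cal has value 430 ms → rank 2.

2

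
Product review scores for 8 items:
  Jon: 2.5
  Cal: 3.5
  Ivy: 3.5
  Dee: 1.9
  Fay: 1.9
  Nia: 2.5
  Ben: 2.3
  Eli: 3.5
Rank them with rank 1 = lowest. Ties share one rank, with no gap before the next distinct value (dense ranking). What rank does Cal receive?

Sorted (ascending): 1.9, 1.9, 2.3, 2.5, 2.5, 3.5, 3.5, 3.5
The 2 values of 1.9 share dense rank 1.
The 2 values of 2.5 share dense rank 3.
The 3 values of 3.5 share dense rank 4.
Remaining distinct values take the next consecutive integers.
Cal has value 3.5 → rank 4.

4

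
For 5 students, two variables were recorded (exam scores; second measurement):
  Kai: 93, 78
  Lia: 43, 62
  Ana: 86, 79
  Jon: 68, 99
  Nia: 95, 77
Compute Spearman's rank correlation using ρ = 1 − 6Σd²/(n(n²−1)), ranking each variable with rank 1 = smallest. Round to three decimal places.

0.000

Ranks of variable 1: 4, 1, 3, 2, 5
Ranks of variable 2: 3, 1, 4, 5, 2
d = r₁ − r₂: 1, 0, -1, -3, 3
d²: 1, 0, 1, 9, 9; Σd² = 20
ρ = 1 − 6·20/(5·24) = 1 − 120/120 = 0.000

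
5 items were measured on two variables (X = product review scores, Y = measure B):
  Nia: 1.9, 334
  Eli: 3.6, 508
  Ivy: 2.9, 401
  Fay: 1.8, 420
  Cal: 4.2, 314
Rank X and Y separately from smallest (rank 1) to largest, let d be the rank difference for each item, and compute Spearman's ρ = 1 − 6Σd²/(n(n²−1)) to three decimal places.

Ranks of variable 1: 2, 4, 3, 1, 5
Ranks of variable 2: 2, 5, 3, 4, 1
d = r₁ − r₂: 0, -1, 0, -3, 4
d²: 0, 1, 0, 9, 16; Σd² = 26
ρ = 1 − 6·26/(5·24) = 1 − 156/120 = -0.300

-0.300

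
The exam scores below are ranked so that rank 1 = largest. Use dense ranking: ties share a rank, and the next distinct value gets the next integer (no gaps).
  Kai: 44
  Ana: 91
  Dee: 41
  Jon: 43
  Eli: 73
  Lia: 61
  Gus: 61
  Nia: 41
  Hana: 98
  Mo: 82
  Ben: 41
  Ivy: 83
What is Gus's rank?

6

Sorted (descending): 98, 91, 83, 82, 73, 61, 61, 44, 43, 41, 41, 41
The 2 values of 61 share dense rank 6.
The 3 values of 41 share dense rank 9.
Remaining distinct values take the next consecutive integers.
Gus has value 61 → rank 6.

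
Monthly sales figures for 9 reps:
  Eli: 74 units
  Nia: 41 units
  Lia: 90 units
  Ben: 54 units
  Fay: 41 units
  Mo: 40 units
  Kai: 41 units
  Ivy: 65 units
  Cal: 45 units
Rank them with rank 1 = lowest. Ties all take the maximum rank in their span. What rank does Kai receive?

4

Sorted (ascending): 40, 41, 41, 41, 45, 54, 65, 74, 90
The 3 values of 41 occupy positions 2–4 → each gets rank 4.
Kai has value 41 units → rank 4.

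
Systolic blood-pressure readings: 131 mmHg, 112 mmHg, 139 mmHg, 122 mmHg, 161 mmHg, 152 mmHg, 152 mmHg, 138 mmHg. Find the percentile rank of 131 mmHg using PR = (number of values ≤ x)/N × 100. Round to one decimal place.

N = 8.
Strictly below 131: 2. Equal to 131: 1.
PR = 3/8 × 100 = 37.5

37.5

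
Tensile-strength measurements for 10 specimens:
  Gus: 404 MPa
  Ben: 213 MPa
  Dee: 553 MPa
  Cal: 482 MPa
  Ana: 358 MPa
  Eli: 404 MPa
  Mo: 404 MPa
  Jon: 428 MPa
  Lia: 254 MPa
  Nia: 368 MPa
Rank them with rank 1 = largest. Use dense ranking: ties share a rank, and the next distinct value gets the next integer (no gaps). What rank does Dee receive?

Sorted (descending): 553, 482, 428, 404, 404, 404, 368, 358, 254, 213
The 3 values of 404 share dense rank 4.
Remaining distinct values take the next consecutive integers.
Dee has value 553 MPa → rank 1.

1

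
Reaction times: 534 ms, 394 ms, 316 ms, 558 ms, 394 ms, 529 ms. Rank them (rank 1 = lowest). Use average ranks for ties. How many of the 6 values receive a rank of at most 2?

Sorted (ascending): 316, 394, 394, 529, 534, 558
The 2 values of 394 occupy positions 2–3 → average rank (2+3)/2 = 2.5.
Ranks ≤ 2: {1} → 1 value.

1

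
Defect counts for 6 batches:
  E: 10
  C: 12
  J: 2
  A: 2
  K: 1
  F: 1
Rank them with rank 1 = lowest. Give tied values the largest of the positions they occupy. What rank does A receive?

Sorted (ascending): 1, 1, 2, 2, 10, 12
The 2 values of 1 occupy positions 1–2 → each gets rank 2.
The 2 values of 2 occupy positions 3–4 → each gets rank 4.
A has value 2 → rank 4.

4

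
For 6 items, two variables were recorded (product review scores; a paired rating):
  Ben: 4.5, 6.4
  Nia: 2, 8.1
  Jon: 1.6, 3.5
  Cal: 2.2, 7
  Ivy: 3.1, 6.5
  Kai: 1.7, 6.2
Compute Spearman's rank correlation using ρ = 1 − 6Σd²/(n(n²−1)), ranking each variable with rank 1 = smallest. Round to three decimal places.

0.429

Ranks of variable 1: 6, 3, 1, 4, 5, 2
Ranks of variable 2: 3, 6, 1, 5, 4, 2
d = r₁ − r₂: 3, -3, 0, -1, 1, 0
d²: 9, 9, 0, 1, 1, 0; Σd² = 20
ρ = 1 − 6·20/(6·35) = 1 − 120/210 = 0.429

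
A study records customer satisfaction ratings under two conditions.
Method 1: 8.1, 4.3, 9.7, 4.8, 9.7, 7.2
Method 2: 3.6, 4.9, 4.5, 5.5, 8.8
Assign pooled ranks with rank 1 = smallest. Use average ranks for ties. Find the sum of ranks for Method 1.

42

Sorted (ascending): 3.6, 4.3, 4.5, 4.8, 4.9, 5.5, 7.2, 8.1, 8.8, 9.7, 9.7
The 2 values of 9.7 occupy positions 10–11 → average rank (10+11)/2 = 10.5.
Method 1 values → pooled ranks: 8.1→8, 4.3→2, 9.7→10.5, 4.8→4, 9.7→10.5, 7.2→7
Rank sum = 8 + 2 + 10.5 + 4 + 10.5 + 7 = 42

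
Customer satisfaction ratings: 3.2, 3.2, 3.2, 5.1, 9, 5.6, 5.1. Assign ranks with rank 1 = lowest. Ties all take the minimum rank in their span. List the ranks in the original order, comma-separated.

1, 1, 1, 4, 7, 6, 4

Sorted (ascending): 3.2, 3.2, 3.2, 5.1, 5.1, 5.6, 9
The 3 values of 3.2 occupy positions 1–3 → each gets rank 1.
The 2 values of 5.1 occupy positions 4–5 → each gets rank 4.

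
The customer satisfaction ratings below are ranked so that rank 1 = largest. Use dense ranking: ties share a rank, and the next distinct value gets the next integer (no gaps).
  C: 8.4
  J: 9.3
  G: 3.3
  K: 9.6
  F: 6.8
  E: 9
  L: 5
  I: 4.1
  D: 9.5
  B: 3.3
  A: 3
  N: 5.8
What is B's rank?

10

Sorted (descending): 9.6, 9.5, 9.3, 9, 8.4, 6.8, 5.8, 5, 4.1, 3.3, 3.3, 3
The 2 values of 3.3 share dense rank 10.
Remaining distinct values take the next consecutive integers.
B has value 3.3 → rank 10.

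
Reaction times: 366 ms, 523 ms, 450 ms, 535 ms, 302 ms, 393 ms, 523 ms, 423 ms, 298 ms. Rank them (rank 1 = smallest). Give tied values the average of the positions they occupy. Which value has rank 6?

Sorted (ascending): 298, 302, 366, 393, 423, 450, 523, 523, 535
The 2 values of 523 occupy positions 7–8 → average rank (7+8)/2 = 7.5.
Rank 6 → value 450.

450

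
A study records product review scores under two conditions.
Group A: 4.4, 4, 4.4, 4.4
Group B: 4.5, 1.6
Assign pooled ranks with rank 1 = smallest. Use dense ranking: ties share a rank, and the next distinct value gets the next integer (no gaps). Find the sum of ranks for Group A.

Sorted (ascending): 1.6, 4, 4.4, 4.4, 4.4, 4.5
The 3 values of 4.4 share dense rank 3.
Remaining distinct values take the next consecutive integers.
Group A values → pooled ranks: 4.4→3, 4→2, 4.4→3, 4.4→3
Rank sum = 3 + 2 + 3 + 3 = 11

11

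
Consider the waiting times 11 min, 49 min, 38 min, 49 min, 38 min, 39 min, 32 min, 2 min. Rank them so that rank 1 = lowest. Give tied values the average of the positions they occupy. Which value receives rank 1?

2

Sorted (ascending): 2, 11, 32, 38, 38, 39, 49, 49
The 2 values of 38 occupy positions 4–5 → average rank (4+5)/2 = 4.5.
The 2 values of 49 occupy positions 7–8 → average rank (7+8)/2 = 7.5.
Rank 1 → value 2.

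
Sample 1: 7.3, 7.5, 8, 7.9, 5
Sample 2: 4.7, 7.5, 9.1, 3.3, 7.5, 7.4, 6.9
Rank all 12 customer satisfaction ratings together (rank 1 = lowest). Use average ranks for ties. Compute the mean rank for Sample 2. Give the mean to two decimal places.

5.86

Sorted (ascending): 3.3, 4.7, 5, 6.9, 7.3, 7.4, 7.5, 7.5, 7.5, 7.9, 8, 9.1
The 3 values of 7.5 occupy positions 7–9 → average rank 8.
Sample 2 values → pooled ranks: 4.7→2, 7.5→8, 9.1→12, 3.3→1, 7.5→8, 7.4→6, 6.9→4
Mean rank = (2 + 8 + 12 + 1 + 8 + 6 + 4) / 7 = 5.86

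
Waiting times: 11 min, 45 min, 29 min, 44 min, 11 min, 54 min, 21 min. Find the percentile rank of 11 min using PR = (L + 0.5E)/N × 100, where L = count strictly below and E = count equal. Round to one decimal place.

N = 7.
Strictly below 11: 0. Equal to 11: 2.
PR = (0 + 0.5·2)/7 × 100 = 14.3

14.3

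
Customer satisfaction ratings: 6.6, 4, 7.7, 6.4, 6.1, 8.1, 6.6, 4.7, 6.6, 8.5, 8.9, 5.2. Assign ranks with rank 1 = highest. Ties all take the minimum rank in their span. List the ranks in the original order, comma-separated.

5, 12, 4, 8, 9, 3, 5, 11, 5, 2, 1, 10

Sorted (descending): 8.9, 8.5, 8.1, 7.7, 6.6, 6.6, 6.6, 6.4, 6.1, 5.2, 4.7, 4
The 3 values of 6.6 occupy positions 5–7 → each gets rank 5.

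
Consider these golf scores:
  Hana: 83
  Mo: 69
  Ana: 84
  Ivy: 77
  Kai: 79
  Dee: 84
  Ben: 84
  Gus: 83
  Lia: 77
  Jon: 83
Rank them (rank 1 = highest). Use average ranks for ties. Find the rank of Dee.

2

Sorted (descending): 84, 84, 84, 83, 83, 83, 79, 77, 77, 69
The 3 values of 84 occupy positions 1–3 → average rank 2.
The 3 values of 83 occupy positions 4–6 → average rank 5.
The 2 values of 77 occupy positions 8–9 → average rank (8+9)/2 = 8.5.
Dee has value 84 → rank 2.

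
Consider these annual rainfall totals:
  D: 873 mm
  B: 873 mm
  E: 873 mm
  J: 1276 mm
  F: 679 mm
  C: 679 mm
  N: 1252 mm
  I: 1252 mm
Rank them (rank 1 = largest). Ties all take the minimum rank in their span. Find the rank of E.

Sorted (descending): 1276, 1252, 1252, 873, 873, 873, 679, 679
The 2 values of 1252 occupy positions 2–3 → each gets rank 2.
The 3 values of 873 occupy positions 4–6 → each gets rank 4.
The 2 values of 679 occupy positions 7–8 → each gets rank 7.
E has value 873 mm → rank 4.

4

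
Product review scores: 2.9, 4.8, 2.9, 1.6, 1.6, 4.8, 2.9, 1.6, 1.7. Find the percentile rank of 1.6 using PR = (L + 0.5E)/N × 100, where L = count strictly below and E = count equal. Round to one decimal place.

N = 9.
Strictly below 1.6: 0. Equal to 1.6: 3.
PR = (0 + 0.5·3)/9 × 100 = 16.7

16.7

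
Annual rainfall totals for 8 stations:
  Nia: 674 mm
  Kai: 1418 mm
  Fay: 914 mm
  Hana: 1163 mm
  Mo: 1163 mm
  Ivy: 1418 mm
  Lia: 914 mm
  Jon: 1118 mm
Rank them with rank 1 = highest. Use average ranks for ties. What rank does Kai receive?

Sorted (descending): 1418, 1418, 1163, 1163, 1118, 914, 914, 674
The 2 values of 1418 occupy positions 1–2 → average rank (1+2)/2 = 1.5.
The 2 values of 1163 occupy positions 3–4 → average rank (3+4)/2 = 3.5.
The 2 values of 914 occupy positions 6–7 → average rank (6+7)/2 = 6.5.
Kai has value 1418 mm → rank 1.5.

1.5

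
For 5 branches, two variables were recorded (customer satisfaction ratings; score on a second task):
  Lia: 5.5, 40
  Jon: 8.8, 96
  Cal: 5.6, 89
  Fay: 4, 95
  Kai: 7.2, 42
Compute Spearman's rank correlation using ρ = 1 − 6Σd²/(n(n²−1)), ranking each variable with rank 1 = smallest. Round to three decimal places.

0.300

Ranks of variable 1: 2, 5, 3, 1, 4
Ranks of variable 2: 1, 5, 3, 4, 2
d = r₁ − r₂: 1, 0, 0, -3, 2
d²: 1, 0, 0, 9, 4; Σd² = 14
ρ = 1 − 6·14/(5·24) = 1 − 84/120 = 0.300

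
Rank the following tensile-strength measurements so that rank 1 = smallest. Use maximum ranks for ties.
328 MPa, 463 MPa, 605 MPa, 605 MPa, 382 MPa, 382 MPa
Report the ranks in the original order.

1, 4, 6, 6, 3, 3

Sorted (ascending): 328, 382, 382, 463, 605, 605
The 2 values of 382 occupy positions 2–3 → each gets rank 3.
The 2 values of 605 occupy positions 5–6 → each gets rank 6.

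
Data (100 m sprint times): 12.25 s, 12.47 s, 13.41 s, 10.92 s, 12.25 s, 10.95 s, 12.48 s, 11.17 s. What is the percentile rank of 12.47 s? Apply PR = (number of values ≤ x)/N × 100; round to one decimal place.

75.0

N = 8.
Strictly below 12.47: 5. Equal to 12.47: 1.
PR = 6/8 × 100 = 75.0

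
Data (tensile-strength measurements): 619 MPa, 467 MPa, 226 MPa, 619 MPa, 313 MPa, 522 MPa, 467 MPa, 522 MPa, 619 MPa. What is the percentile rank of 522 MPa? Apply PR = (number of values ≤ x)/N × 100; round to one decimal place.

N = 9.
Strictly below 522: 4. Equal to 522: 2.
PR = 6/9 × 100 = 66.7

66.7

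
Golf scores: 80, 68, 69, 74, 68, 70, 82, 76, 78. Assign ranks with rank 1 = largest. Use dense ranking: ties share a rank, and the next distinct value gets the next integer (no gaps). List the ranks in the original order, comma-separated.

2, 8, 7, 5, 8, 6, 1, 4, 3

Sorted (descending): 82, 80, 78, 76, 74, 70, 69, 68, 68
The 2 values of 68 share dense rank 8.
Remaining distinct values take the next consecutive integers.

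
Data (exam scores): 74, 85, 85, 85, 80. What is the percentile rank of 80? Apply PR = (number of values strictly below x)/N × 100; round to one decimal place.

N = 5.
Strictly below 80: 1. Equal to 80: 1.
PR = 1/5 × 100 = 20.0

20.0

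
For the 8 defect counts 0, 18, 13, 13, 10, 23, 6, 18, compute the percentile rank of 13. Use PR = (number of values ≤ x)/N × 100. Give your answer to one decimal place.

N = 8.
Strictly below 13: 3. Equal to 13: 2.
PR = 5/8 × 100 = 62.5

62.5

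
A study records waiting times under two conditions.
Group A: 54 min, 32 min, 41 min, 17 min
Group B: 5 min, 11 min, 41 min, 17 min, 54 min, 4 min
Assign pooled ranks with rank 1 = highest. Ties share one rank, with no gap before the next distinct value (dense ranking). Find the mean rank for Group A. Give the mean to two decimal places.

2.50

Sorted (descending): 54, 54, 41, 41, 32, 17, 17, 11, 5, 4
The 2 values of 54 share dense rank 1.
The 2 values of 41 share dense rank 2.
The 2 values of 17 share dense rank 4.
Remaining distinct values take the next consecutive integers.
Group A values → pooled ranks: 54→1, 32→3, 41→2, 17→4
Mean rank = (1 + 3 + 2 + 4) / 4 = 2.50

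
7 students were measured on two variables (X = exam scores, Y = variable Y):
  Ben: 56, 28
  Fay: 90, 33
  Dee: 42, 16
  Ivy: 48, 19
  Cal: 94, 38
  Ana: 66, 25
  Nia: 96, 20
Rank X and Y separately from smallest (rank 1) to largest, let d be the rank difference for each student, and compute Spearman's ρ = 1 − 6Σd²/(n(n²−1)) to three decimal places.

0.607

Ranks of variable 1: 3, 5, 1, 2, 6, 4, 7
Ranks of variable 2: 5, 6, 1, 2, 7, 4, 3
d = r₁ − r₂: -2, -1, 0, 0, -1, 0, 4
d²: 4, 1, 0, 0, 1, 0, 16; Σd² = 22
ρ = 1 − 6·22/(7·48) = 1 − 132/336 = 0.607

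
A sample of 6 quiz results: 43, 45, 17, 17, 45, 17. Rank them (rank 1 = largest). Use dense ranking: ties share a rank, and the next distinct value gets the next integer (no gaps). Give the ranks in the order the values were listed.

2, 1, 3, 3, 1, 3

Sorted (descending): 45, 45, 43, 17, 17, 17
The 2 values of 45 share dense rank 1.
The 3 values of 17 share dense rank 3.
Remaining distinct values take the next consecutive integers.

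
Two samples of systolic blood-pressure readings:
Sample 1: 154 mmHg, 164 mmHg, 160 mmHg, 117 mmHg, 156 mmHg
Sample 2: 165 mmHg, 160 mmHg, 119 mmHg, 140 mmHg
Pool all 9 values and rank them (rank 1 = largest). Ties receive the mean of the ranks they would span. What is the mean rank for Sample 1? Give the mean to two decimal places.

5.10

Sorted (descending): 165, 164, 160, 160, 156, 154, 140, 119, 117
The 2 values of 160 occupy positions 3–4 → average rank (3+4)/2 = 3.5.
Sample 1 values → pooled ranks: 154→6, 164→2, 160→3.5, 117→9, 156→5
Mean rank = (6 + 2 + 3.5 + 9 + 5) / 5 = 5.10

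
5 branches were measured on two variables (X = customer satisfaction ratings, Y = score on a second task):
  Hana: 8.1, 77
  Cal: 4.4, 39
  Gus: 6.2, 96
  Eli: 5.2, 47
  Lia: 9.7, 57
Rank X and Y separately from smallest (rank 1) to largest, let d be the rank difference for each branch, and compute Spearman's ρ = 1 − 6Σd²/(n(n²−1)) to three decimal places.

0.600

Ranks of variable 1: 4, 1, 3, 2, 5
Ranks of variable 2: 4, 1, 5, 2, 3
d = r₁ − r₂: 0, 0, -2, 0, 2
d²: 0, 0, 4, 0, 4; Σd² = 8
ρ = 1 − 6·8/(5·24) = 1 − 48/120 = 0.600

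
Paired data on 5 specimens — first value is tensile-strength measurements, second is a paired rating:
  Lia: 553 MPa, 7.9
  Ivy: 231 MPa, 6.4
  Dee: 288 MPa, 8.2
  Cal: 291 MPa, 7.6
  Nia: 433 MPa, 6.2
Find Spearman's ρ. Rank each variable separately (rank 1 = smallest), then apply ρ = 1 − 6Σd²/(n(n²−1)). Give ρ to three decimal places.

Ranks of variable 1: 5, 1, 2, 3, 4
Ranks of variable 2: 4, 2, 5, 3, 1
d = r₁ − r₂: 1, -1, -3, 0, 3
d²: 1, 1, 9, 0, 9; Σd² = 20
ρ = 1 − 6·20/(5·24) = 1 − 120/120 = 0.000

0.000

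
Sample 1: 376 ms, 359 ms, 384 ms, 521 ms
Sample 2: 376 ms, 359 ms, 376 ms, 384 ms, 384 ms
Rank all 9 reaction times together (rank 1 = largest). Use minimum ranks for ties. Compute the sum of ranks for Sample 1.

16

Sorted (descending): 521, 384, 384, 384, 376, 376, 376, 359, 359
The 3 values of 384 occupy positions 2–4 → each gets rank 2.
The 3 values of 376 occupy positions 5–7 → each gets rank 5.
The 2 values of 359 occupy positions 8–9 → each gets rank 8.
Sample 1 values → pooled ranks: 376→5, 359→8, 384→2, 521→1
Rank sum = 5 + 8 + 2 + 1 = 16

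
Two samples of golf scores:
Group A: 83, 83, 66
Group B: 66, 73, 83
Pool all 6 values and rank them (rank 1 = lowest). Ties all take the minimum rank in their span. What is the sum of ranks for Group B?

Sorted (ascending): 66, 66, 73, 83, 83, 83
The 2 values of 66 occupy positions 1–2 → each gets rank 1.
The 3 values of 83 occupy positions 4–6 → each gets rank 4.
Group B values → pooled ranks: 66→1, 73→3, 83→4
Rank sum = 1 + 3 + 4 = 8

8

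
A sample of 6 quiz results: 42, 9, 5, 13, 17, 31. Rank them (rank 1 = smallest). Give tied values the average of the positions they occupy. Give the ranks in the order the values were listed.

6, 2, 1, 3, 4, 5

Sorted (ascending): 5, 9, 13, 17, 31, 42
No ties — each value takes its position as its rank.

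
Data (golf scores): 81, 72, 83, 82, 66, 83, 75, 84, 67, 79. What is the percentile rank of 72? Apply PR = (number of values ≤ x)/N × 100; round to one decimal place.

N = 10.
Strictly below 72: 2. Equal to 72: 1.
PR = 3/10 × 100 = 30.0

30.0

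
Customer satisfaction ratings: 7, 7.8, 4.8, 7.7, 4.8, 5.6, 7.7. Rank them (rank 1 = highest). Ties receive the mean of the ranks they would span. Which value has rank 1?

Sorted (descending): 7.8, 7.7, 7.7, 7, 5.6, 4.8, 4.8
The 2 values of 7.7 occupy positions 2–3 → average rank (2+3)/2 = 2.5.
The 2 values of 4.8 occupy positions 6–7 → average rank (6+7)/2 = 6.5.
Rank 1 → value 7.8.

7.8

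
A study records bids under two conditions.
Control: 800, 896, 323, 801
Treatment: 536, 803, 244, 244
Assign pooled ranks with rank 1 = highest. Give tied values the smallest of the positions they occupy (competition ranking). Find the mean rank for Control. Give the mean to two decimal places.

Sorted (descending): 896, 803, 801, 800, 536, 323, 244, 244
The 2 values of 244 occupy positions 7–8 → each gets rank 7.
Control values → pooled ranks: 800→4, 896→1, 323→6, 801→3
Mean rank = (4 + 1 + 6 + 3) / 4 = 3.50

3.50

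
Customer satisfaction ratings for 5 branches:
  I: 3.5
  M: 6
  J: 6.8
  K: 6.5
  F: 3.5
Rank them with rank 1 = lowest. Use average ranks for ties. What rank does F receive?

1.5

Sorted (ascending): 3.5, 3.5, 6, 6.5, 6.8
The 2 values of 3.5 occupy positions 1–2 → average rank (1+2)/2 = 1.5.
F has value 3.5 → rank 1.5.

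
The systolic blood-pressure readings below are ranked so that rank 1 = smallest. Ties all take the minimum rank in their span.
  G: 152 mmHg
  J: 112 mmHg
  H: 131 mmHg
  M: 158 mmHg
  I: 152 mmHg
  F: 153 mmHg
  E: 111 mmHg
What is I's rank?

4

Sorted (ascending): 111, 112, 131, 152, 152, 153, 158
The 2 values of 152 occupy positions 4–5 → each gets rank 4.
I has value 152 mmHg → rank 4.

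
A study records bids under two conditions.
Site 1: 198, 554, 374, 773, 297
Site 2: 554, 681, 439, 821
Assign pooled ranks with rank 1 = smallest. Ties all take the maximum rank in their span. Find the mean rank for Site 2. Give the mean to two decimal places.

6.50

Sorted (ascending): 198, 297, 374, 439, 554, 554, 681, 773, 821
The 2 values of 554 occupy positions 5–6 → each gets rank 6.
Site 2 values → pooled ranks: 554→6, 681→7, 439→4, 821→9
Mean rank = (6 + 7 + 4 + 9) / 4 = 6.50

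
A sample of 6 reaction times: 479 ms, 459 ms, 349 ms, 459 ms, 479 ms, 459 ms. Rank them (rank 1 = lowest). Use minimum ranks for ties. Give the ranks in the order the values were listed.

Sorted (ascending): 349, 459, 459, 459, 479, 479
The 3 values of 459 occupy positions 2–4 → each gets rank 2.
The 2 values of 479 occupy positions 5–6 → each gets rank 5.

5, 2, 1, 2, 5, 2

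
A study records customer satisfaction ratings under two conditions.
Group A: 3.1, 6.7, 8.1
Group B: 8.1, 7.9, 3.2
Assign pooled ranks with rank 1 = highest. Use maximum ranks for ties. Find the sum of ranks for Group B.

10

Sorted (descending): 8.1, 8.1, 7.9, 6.7, 3.2, 3.1
The 2 values of 8.1 occupy positions 1–2 → each gets rank 2.
Group B values → pooled ranks: 8.1→2, 7.9→3, 3.2→5
Rank sum = 2 + 3 + 5 = 10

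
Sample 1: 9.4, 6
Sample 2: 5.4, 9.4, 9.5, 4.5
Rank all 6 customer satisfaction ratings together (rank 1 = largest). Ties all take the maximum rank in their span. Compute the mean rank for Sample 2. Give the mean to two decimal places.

3.75

Sorted (descending): 9.5, 9.4, 9.4, 6, 5.4, 4.5
The 2 values of 9.4 occupy positions 2–3 → each gets rank 3.
Sample 2 values → pooled ranks: 5.4→5, 9.4→3, 9.5→1, 4.5→6
Mean rank = (5 + 3 + 1 + 6) / 4 = 3.75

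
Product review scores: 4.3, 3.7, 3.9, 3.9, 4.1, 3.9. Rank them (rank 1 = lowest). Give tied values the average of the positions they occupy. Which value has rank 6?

Sorted (ascending): 3.7, 3.9, 3.9, 3.9, 4.1, 4.3
The 3 values of 3.9 occupy positions 2–4 → average rank 3.
Rank 6 → value 4.3.

4.3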